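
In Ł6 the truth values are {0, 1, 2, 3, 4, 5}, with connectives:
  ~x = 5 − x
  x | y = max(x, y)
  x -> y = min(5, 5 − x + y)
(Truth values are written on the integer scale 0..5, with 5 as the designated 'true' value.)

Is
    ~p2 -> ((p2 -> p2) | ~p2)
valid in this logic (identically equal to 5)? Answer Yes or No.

Yes

p2 = 0 ↦ 5
p2 = 1 ↦ 5
p2 = 2 ↦ 5
p2 = 3 ↦ 5
p2 = 4 ↦ 5
p2 = 5 ↦ 5
Every assignment gives a value ≥ 5.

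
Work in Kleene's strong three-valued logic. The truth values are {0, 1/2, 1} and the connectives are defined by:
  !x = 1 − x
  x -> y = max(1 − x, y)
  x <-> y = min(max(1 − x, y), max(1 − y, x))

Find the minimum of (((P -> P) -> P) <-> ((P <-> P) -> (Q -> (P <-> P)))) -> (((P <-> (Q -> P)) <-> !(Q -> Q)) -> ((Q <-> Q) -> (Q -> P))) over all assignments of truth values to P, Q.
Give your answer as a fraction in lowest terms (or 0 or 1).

1/2

Take P = 1/2, Q = 1/2:
P -> P = 1/2 -> 1/2 = 1/2
(P -> P) -> P = 1/2 -> 1/2 = 1/2
P <-> P = 1/2 <-> 1/2 = 1/2
P <-> P = 1/2 <-> 1/2 = 1/2
Q -> (P <-> P) = 1/2 -> 1/2 = 1/2
(P <-> P) -> (Q -> (P <-> P)) = 1/2 -> 1/2 = 1/2
((P -> P) -> P) <-> ((P <-> P) -> (Q -> (P <-> P))) = 1/2 <-> 1/2 = 1/2
Q -> P = 1/2 -> 1/2 = 1/2
P <-> (Q -> P) = 1/2 <-> 1/2 = 1/2
Q -> Q = 1/2 -> 1/2 = 1/2
!(Q -> Q) = !1/2 = 1/2
(P <-> (Q -> P)) <-> !(Q -> Q) = 1/2 <-> 1/2 = 1/2
Q <-> Q = 1/2 <-> 1/2 = 1/2
Q -> P = 1/2 -> 1/2 = 1/2
(Q <-> Q) -> (Q -> P) = 1/2 -> 1/2 = 1/2
((P <-> (Q -> P)) <-> !(Q -> Q)) -> ((Q <-> Q) -> (Q -> P)) = 1/2 -> 1/2 = 1/2
(((P -> P) -> P) <-> ((P <-> P) -> (Q -> (P <-> P)))) -> (((P <-> (Q -> P)) <-> !(Q -> Q)) -> ((Q <-> Q) -> (Q -> P))) = 1/2 -> 1/2 = 1/2
No assignment yields a value below 1/2, so this is the minimum.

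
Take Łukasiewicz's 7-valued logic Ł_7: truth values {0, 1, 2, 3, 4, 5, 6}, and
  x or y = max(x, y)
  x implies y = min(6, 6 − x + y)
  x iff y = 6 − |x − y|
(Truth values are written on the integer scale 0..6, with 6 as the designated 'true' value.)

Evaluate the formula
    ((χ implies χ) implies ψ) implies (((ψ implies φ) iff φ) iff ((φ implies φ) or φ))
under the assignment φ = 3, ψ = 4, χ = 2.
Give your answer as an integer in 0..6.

χ implies χ = 2 implies 2 = 6
(χ implies χ) implies ψ = 6 implies 4 = 4
ψ implies φ = 4 implies 3 = 5
(ψ implies φ) iff φ = 5 iff 3 = 4
φ implies φ = 3 implies 3 = 6
(φ implies φ) or φ = 6 or 3 = 6
((ψ implies φ) iff φ) iff ((φ implies φ) or φ) = 4 iff 6 = 4
((χ implies χ) implies ψ) implies (((ψ implies φ) iff φ) iff ((φ implies φ) or φ)) = 4 implies 4 = 6

6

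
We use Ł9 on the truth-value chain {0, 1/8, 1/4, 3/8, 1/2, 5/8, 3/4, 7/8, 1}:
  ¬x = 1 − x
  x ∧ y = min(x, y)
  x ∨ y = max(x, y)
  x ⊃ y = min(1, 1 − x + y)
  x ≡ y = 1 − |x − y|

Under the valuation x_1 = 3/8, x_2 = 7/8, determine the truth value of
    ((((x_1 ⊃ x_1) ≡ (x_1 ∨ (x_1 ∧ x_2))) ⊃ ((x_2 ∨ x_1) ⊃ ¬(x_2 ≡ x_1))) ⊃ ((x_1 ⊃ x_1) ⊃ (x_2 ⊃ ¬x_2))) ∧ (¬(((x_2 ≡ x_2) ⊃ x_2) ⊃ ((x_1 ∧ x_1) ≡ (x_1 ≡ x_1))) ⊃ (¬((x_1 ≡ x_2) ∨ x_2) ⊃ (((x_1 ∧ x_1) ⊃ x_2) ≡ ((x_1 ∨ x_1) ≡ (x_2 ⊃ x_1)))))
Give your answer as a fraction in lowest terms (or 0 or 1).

1/4

x_1 ⊃ x_1 = 3/8 ⊃ 3/8 = 1
x_1 ∧ x_2 = 3/8 ∧ 7/8 = 3/8
x_1 ∨ (x_1 ∧ x_2) = 3/8 ∨ 3/8 = 3/8
(x_1 ⊃ x_1) ≡ (x_1 ∨ (x_1 ∧ x_2)) = 1 ≡ 3/8 = 3/8
x_2 ∨ x_1 = 7/8 ∨ 3/8 = 7/8
x_2 ≡ x_1 = 7/8 ≡ 3/8 = 1/2
¬(x_2 ≡ x_1) = ¬1/2 = 1/2
(x_2 ∨ x_1) ⊃ ¬(x_2 ≡ x_1) = 7/8 ⊃ 1/2 = 5/8
((x_1 ⊃ x_1) ≡ (x_1 ∨ (x_1 ∧ x_2))) ⊃ ((x_2 ∨ x_1) ⊃ ¬(x_2 ≡ x_1)) = 3/8 ⊃ 5/8 = 1
x_1 ⊃ x_1 = 3/8 ⊃ 3/8 = 1
¬x_2 = ¬7/8 = 1/8
x_2 ⊃ ¬x_2 = 7/8 ⊃ 1/8 = 1/4
(x_1 ⊃ x_1) ⊃ (x_2 ⊃ ¬x_2) = 1 ⊃ 1/4 = 1/4
(((x_1 ⊃ x_1) ≡ (x_1 ∨ (x_1 ∧ x_2))) ⊃ ((x_2 ∨ x_1) ⊃ ¬(x_2 ≡ x_1))) ⊃ ((x_1 ⊃ x_1) ⊃ (x_2 ⊃ ¬x_2)) = 1 ⊃ 1/4 = 1/4
x_2 ≡ x_2 = 7/8 ≡ 7/8 = 1
(x_2 ≡ x_2) ⊃ x_2 = 1 ⊃ 7/8 = 7/8
x_1 ∧ x_1 = 3/8 ∧ 3/8 = 3/8
x_1 ≡ x_1 = 3/8 ≡ 3/8 = 1
(x_1 ∧ x_1) ≡ (x_1 ≡ x_1) = 3/8 ≡ 1 = 3/8
((x_2 ≡ x_2) ⊃ x_2) ⊃ ((x_1 ∧ x_1) ≡ (x_1 ≡ x_1)) = 7/8 ⊃ 3/8 = 1/2
¬(((x_2 ≡ x_2) ⊃ x_2) ⊃ ((x_1 ∧ x_1) ≡ (x_1 ≡ x_1))) = ¬1/2 = 1/2
x_1 ≡ x_2 = 3/8 ≡ 7/8 = 1/2
(x_1 ≡ x_2) ∨ x_2 = 1/2 ∨ 7/8 = 7/8
¬((x_1 ≡ x_2) ∨ x_2) = ¬7/8 = 1/8
x_1 ∧ x_1 = 3/8 ∧ 3/8 = 3/8
(x_1 ∧ x_1) ⊃ x_2 = 3/8 ⊃ 7/8 = 1
x_1 ∨ x_1 = 3/8 ∨ 3/8 = 3/8
x_2 ⊃ x_1 = 7/8 ⊃ 3/8 = 1/2
(x_1 ∨ x_1) ≡ (x_2 ⊃ x_1) = 3/8 ≡ 1/2 = 7/8
((x_1 ∧ x_1) ⊃ x_2) ≡ ((x_1 ∨ x_1) ≡ (x_2 ⊃ x_1)) = 1 ≡ 7/8 = 7/8
¬((x_1 ≡ x_2) ∨ x_2) ⊃ (((x_1 ∧ x_1) ⊃ x_2) ≡ ((x_1 ∨ x_1) ≡ (x_2 ⊃ x_1))) = 1/8 ⊃ 7/8 = 1
¬(((x_2 ≡ x_2) ⊃ x_2) ⊃ ((x_1 ∧ x_1) ≡ (x_1 ≡ x_1))) ⊃ (¬((x_1 ≡ x_2) ∨ x_2) ⊃ (((x_1 ∧ x_1) ⊃ x_2) ≡ ((x_1 ∨ x_1) ≡ (x_2 ⊃ x_1)))) = 1/2 ⊃ 1 = 1
((((x_1 ⊃ x_1) ≡ (x_1 ∨ (x_1 ∧ x_2))) ⊃ ((x_2 ∨ x_1) ⊃ ¬(x_2 ≡ x_1))) ⊃ ((x_1 ⊃ x_1) ⊃ (x_2 ⊃ ¬x_2))) ∧ (¬(((x_2 ≡ x_2) ⊃ x_2) ⊃ ((x_1 ∧ x_1) ≡ (x_1 ≡ x_1))) ⊃ (¬((x_1 ≡ x_2) ∨ x_2) ⊃ (((x_1 ∧ x_1) ⊃ x_2) ≡ ((x_1 ∨ x_1) ≡ (x_2 ⊃ x_1))))) = 1/4 ∧ 1 = 1/4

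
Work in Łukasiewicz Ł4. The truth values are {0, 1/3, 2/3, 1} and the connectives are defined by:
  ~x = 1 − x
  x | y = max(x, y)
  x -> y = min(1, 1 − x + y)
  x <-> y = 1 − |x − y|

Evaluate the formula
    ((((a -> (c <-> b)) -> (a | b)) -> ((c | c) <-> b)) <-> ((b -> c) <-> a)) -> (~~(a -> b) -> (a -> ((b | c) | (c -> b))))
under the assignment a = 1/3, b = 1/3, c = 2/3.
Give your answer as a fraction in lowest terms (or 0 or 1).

c <-> b = 2/3 <-> 1/3 = 2/3
a -> (c <-> b) = 1/3 -> 2/3 = 1
a | b = 1/3 | 1/3 = 1/3
(a -> (c <-> b)) -> (a | b) = 1 -> 1/3 = 1/3
c | c = 2/3 | 2/3 = 2/3
(c | c) <-> b = 2/3 <-> 1/3 = 2/3
((a -> (c <-> b)) -> (a | b)) -> ((c | c) <-> b) = 1/3 -> 2/3 = 1
b -> c = 1/3 -> 2/3 = 1
(b -> c) <-> a = 1 <-> 1/3 = 1/3
(((a -> (c <-> b)) -> (a | b)) -> ((c | c) <-> b)) <-> ((b -> c) <-> a) = 1 <-> 1/3 = 1/3
a -> b = 1/3 -> 1/3 = 1
~(a -> b) = ~1 = 0
~~(a -> b) = ~0 = 1
b | c = 1/3 | 2/3 = 2/3
c -> b = 2/3 -> 1/3 = 2/3
(b | c) | (c -> b) = 2/3 | 2/3 = 2/3
a -> ((b | c) | (c -> b)) = 1/3 -> 2/3 = 1
~~(a -> b) -> (a -> ((b | c) | (c -> b))) = 1 -> 1 = 1
((((a -> (c <-> b)) -> (a | b)) -> ((c | c) <-> b)) <-> ((b -> c) <-> a)) -> (~~(a -> b) -> (a -> ((b | c) | (c -> b)))) = 1/3 -> 1 = 1

1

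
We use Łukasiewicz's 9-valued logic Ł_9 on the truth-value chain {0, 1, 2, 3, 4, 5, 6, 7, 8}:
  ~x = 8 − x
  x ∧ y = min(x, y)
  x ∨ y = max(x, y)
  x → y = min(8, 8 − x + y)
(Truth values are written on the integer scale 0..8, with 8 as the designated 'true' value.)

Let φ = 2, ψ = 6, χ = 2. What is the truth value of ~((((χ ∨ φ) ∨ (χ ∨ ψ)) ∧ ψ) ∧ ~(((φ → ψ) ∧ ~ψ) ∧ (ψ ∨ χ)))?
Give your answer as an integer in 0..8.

χ ∨ φ = 2 ∨ 2 = 2
χ ∨ ψ = 2 ∨ 6 = 6
(χ ∨ φ) ∨ (χ ∨ ψ) = 2 ∨ 6 = 6
((χ ∨ φ) ∨ (χ ∨ ψ)) ∧ ψ = 6 ∧ 6 = 6
φ → ψ = 2 → 6 = 8
~ψ = ~6 = 2
(φ → ψ) ∧ ~ψ = 8 ∧ 2 = 2
ψ ∨ χ = 6 ∨ 2 = 6
((φ → ψ) ∧ ~ψ) ∧ (ψ ∨ χ) = 2 ∧ 6 = 2
~(((φ → ψ) ∧ ~ψ) ∧ (ψ ∨ χ)) = ~2 = 6
(((χ ∨ φ) ∨ (χ ∨ ψ)) ∧ ψ) ∧ ~(((φ → ψ) ∧ ~ψ) ∧ (ψ ∨ χ)) = 6 ∧ 6 = 6
~((((χ ∨ φ) ∨ (χ ∨ ψ)) ∧ ψ) ∧ ~(((φ → ψ) ∧ ~ψ) ∧ (ψ ∨ χ))) = ~6 = 2

2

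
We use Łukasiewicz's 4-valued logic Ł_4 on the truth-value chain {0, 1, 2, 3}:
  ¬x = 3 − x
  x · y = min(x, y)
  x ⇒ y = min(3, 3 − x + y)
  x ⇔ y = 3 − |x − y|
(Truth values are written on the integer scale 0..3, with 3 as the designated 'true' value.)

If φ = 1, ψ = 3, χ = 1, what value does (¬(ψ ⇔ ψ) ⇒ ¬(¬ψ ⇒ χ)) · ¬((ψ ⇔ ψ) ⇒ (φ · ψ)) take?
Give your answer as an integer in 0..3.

ψ ⇔ ψ = 3 ⇔ 3 = 3
¬(ψ ⇔ ψ) = ¬3 = 0
¬ψ = ¬3 = 0
¬ψ ⇒ χ = 0 ⇒ 1 = 3
¬(¬ψ ⇒ χ) = ¬3 = 0
¬(ψ ⇔ ψ) ⇒ ¬(¬ψ ⇒ χ) = 0 ⇒ 0 = 3
ψ ⇔ ψ = 3 ⇔ 3 = 3
φ · ψ = 1 · 3 = 1
(ψ ⇔ ψ) ⇒ (φ · ψ) = 3 ⇒ 1 = 1
¬((ψ ⇔ ψ) ⇒ (φ · ψ)) = ¬1 = 2
(¬(ψ ⇔ ψ) ⇒ ¬(¬ψ ⇒ χ)) · ¬((ψ ⇔ ψ) ⇒ (φ · ψ)) = 3 · 2 = 2

2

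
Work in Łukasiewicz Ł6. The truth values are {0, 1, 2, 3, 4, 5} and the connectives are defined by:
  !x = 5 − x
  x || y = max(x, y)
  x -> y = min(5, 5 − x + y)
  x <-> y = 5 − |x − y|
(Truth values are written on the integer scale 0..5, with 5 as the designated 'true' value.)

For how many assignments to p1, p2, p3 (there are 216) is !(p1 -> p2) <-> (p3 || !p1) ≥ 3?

value 5: 15 assignments (counts)
value 4: 34 assignments (counts)
value 3: 33 assignments (counts)
value 2: 40 assignments
value 1: 42 assignments
value 0: 52 assignments
So 82 of the 216 assignments meet the threshold.

82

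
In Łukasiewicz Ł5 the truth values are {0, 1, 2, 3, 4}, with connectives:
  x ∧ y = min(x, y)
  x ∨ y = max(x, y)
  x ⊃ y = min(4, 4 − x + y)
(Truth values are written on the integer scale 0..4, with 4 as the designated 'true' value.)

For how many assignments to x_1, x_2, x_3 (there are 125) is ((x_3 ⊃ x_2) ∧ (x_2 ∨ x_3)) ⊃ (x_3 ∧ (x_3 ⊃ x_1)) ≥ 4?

60

value 4: 60 assignments (counts)
value 3: 25 assignments
value 2: 21 assignments
value 1: 13 assignments
value 0: 6 assignments
So 60 of the 125 assignments meet the threshold.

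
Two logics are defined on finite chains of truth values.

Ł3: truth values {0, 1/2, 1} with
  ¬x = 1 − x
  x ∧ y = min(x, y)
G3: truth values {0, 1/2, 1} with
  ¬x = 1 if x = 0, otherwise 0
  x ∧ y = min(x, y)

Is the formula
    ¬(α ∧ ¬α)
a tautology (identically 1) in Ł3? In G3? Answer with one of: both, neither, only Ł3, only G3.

In Ł3: at α = 1/2 the value is 1/2 — not a tautology.
In G3: every assignment gives 1 — tautology.

only G3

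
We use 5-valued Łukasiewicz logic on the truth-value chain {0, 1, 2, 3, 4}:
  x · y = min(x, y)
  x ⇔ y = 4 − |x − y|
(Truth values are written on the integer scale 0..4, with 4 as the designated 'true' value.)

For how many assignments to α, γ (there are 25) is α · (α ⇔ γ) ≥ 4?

value 4: 1 assignment (counts)
value 3: 4 assignments
value 2: 7 assignments
value 1: 7 assignments
value 0: 6 assignments
So 1 of the 25 assignments meets the threshold.

1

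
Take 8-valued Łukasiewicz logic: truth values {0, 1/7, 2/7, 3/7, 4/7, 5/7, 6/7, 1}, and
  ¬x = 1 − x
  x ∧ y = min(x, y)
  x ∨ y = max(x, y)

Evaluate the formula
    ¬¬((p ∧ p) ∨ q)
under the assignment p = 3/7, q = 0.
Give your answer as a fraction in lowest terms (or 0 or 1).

3/7

p ∧ p = 3/7 ∧ 3/7 = 3/7
(p ∧ p) ∨ q = 3/7 ∨ 0 = 3/7
¬((p ∧ p) ∨ q) = ¬3/7 = 4/7
¬¬((p ∧ p) ∨ q) = ¬4/7 = 3/7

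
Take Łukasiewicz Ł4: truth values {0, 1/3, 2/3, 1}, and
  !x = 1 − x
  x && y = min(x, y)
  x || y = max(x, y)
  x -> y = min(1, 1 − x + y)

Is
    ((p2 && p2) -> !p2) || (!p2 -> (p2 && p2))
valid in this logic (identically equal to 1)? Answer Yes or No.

Yes

p2 = 0 ↦ 1
p2 = 1/3 ↦ 1
p2 = 2/3 ↦ 1
p2 = 1 ↦ 1
Every assignment gives a value ≥ 1.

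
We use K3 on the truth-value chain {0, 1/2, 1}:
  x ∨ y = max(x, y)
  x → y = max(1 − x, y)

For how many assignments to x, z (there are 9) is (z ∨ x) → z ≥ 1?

x = 0, z = 0 ↦ 1  ≥
x = 0, z = 1/2 ↦ 1/2  <
x = 0, z = 1 ↦ 1  ≥
x = 1/2, z = 0 ↦ 1/2  <
x = 1/2, z = 1/2 ↦ 1/2  <
x = 1/2, z = 1 ↦ 1  ≥
x = 1, z = 0 ↦ 0  <
x = 1, z = 1/2 ↦ 1/2  <
x = 1, z = 1 ↦ 1  ≥
So 4 of the 9 assignments meet the threshold.

4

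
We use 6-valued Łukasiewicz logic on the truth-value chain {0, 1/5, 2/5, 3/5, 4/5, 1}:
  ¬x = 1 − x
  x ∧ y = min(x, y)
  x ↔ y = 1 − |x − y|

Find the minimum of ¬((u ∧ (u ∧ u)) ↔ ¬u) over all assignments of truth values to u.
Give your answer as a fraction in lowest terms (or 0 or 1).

Take u = 2/5:
u ∧ u = 2/5 ∧ 2/5 = 2/5
u ∧ (u ∧ u) = 2/5 ∧ 2/5 = 2/5
¬u = ¬2/5 = 3/5
(u ∧ (u ∧ u)) ↔ ¬u = 2/5 ↔ 3/5 = 4/5
¬((u ∧ (u ∧ u)) ↔ ¬u) = ¬4/5 = 1/5
No assignment yields a value below 1/5, so this is the minimum.

1/5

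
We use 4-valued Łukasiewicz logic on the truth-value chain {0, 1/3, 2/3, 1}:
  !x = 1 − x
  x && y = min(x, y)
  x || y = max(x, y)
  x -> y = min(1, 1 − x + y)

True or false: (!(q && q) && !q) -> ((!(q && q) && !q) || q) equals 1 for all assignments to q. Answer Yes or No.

q = 0 ↦ 1
q = 1/3 ↦ 1
q = 2/3 ↦ 1
q = 1 ↦ 1
Every assignment gives a value ≥ 1.

Yes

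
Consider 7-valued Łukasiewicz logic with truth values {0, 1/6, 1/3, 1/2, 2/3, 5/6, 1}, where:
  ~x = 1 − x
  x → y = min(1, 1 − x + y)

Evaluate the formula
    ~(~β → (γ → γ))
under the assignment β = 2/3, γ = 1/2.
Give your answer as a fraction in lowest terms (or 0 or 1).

~β = ~2/3 = 1/3
γ → γ = 1/2 → 1/2 = 1
~β → (γ → γ) = 1/3 → 1 = 1
~(~β → (γ → γ)) = ~1 = 0

0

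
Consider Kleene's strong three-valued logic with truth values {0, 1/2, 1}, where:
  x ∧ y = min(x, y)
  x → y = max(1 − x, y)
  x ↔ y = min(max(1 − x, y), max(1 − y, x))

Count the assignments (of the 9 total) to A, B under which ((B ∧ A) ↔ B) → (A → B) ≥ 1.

A = 0, B = 0 ↦ 1  ≥
A = 0, B = 1/2 ↦ 1  ≥
A = 0, B = 1 ↦ 1  ≥
A = 1/2, B = 0 ↦ 1/2  <
A = 1/2, B = 1/2 ↦ 1/2  <
A = 1/2, B = 1 ↦ 1  ≥
A = 1, B = 0 ↦ 0  <
A = 1, B = 1/2 ↦ 1/2  <
A = 1, B = 1 ↦ 1  ≥
So 5 of the 9 assignments meet the threshold.

5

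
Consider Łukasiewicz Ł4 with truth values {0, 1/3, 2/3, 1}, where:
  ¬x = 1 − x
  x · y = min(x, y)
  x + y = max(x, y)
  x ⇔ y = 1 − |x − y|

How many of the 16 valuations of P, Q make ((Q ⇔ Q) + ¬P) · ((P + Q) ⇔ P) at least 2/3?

13

P = 0, Q = 0 ↦ 1  ≥
P = 0, Q = 1/3 ↦ 2/3  ≥
P = 0, Q = 2/3 ↦ 1/3  <
P = 0, Q = 1 ↦ 0  <
P = 1/3, Q = 0 ↦ 1  ≥
P = 1/3, Q = 1/3 ↦ 1  ≥
P = 1/3, Q = 2/3 ↦ 2/3  ≥
P = 1/3, Q = 1 ↦ 1/3  <
P = 2/3, Q = 0 ↦ 1  ≥
P = 2/3, Q = 1/3 ↦ 1  ≥
P = 2/3, Q = 2/3 ↦ 1  ≥
P = 2/3, Q = 1 ↦ 2/3  ≥
P = 1, Q = 0 ↦ 1  ≥
P = 1, Q = 1/3 ↦ 1  ≥
P = 1, Q = 2/3 ↦ 1  ≥
P = 1, Q = 1 ↦ 1  ≥
So 13 of the 16 assignments meet the threshold.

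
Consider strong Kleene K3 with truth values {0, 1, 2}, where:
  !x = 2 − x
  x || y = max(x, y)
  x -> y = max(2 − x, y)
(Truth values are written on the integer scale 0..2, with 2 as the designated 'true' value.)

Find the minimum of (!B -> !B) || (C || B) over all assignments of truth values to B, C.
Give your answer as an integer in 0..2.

1

Take B = 1, C = 0:
!B = !1 = 1
!B = !1 = 1
!B -> !B = 1 -> 1 = 1
C || B = 0 || 1 = 1
(!B -> !B) || (C || B) = 1 || 1 = 1
No assignment yields a value below 1, so this is the minimum.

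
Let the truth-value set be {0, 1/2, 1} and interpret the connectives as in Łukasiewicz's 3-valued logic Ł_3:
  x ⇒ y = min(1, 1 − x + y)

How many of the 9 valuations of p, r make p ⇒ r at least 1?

p = 0, r = 0 ↦ 1  ≥
p = 0, r = 1/2 ↦ 1  ≥
p = 0, r = 1 ↦ 1  ≥
p = 1/2, r = 0 ↦ 1/2  <
p = 1/2, r = 1/2 ↦ 1  ≥
p = 1/2, r = 1 ↦ 1  ≥
p = 1, r = 0 ↦ 0  <
p = 1, r = 1/2 ↦ 1/2  <
p = 1, r = 1 ↦ 1  ≥
So 6 of the 9 assignments meet the threshold.

6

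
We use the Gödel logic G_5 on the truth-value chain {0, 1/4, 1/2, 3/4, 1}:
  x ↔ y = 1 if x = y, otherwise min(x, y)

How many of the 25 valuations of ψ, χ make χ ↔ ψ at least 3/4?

7

value 1: 5 assignments (counts)
value 3/4: 2 assignments (counts)
value 1/2: 4 assignments
value 1/4: 6 assignments
value 0: 8 assignments
So 7 of the 25 assignments meet the threshold.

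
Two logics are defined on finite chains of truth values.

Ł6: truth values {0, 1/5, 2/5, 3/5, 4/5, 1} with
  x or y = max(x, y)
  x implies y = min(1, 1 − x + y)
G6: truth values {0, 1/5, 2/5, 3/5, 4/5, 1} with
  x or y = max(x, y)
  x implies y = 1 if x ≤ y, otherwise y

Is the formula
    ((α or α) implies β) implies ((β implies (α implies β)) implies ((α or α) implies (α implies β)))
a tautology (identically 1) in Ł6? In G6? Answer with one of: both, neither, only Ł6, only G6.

both

In Ł6: every assignment gives 1 — tautology.
In G6: every assignment gives 1 — tautology.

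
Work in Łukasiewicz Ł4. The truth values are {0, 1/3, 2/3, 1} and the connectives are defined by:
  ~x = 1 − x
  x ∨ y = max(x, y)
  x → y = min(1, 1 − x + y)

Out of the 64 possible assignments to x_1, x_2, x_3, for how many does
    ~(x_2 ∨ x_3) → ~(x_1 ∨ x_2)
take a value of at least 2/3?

59

value 1: 50 assignments (counts)
value 2/3: 9 assignments (counts)
value 1/3: 4 assignments
value 0: 1 assignment
So 59 of the 64 assignments meet the threshold.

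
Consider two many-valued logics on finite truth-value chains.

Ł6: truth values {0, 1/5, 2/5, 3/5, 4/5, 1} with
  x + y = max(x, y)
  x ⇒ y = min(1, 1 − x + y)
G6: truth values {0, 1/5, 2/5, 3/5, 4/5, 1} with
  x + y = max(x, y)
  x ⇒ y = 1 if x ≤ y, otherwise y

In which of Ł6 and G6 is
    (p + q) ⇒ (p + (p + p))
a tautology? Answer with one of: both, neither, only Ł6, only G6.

In Ł6: at p = 0, q = 1/5 the value is 4/5 — not a tautology.
In G6: at p = 0, q = 1/5 the value is 0 — not a tautology.

neither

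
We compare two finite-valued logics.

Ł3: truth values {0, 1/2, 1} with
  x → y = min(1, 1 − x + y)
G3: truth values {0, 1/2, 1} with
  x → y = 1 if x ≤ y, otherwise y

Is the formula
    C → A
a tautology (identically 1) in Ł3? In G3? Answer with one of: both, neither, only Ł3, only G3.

neither

In Ł3: at A = 0, C = 1/2 the value is 1/2 — not a tautology.
In G3: at A = 0, C = 1/2 the value is 0 — not a tautology.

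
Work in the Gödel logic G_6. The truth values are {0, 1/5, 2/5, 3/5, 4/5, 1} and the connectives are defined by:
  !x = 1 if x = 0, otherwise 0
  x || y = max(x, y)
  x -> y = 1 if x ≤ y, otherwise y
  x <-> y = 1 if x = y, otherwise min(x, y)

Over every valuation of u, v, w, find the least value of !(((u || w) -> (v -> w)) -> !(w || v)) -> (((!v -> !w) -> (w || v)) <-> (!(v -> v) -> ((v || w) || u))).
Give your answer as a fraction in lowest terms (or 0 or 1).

Take u = 0, v = 1/5, w = 0:
u || w = 0 || 0 = 0
v -> w = 1/5 -> 0 = 0
(u || w) -> (v -> w) = 0 -> 0 = 1
w || v = 0 || 1/5 = 1/5
!(w || v) = !1/5 = 0
((u || w) -> (v -> w)) -> !(w || v) = 1 -> 0 = 0
!(((u || w) -> (v -> w)) -> !(w || v)) = !0 = 1
!v = !1/5 = 0
!w = !0 = 1
!v -> !w = 0 -> 1 = 1
w || v = 0 || 1/5 = 1/5
(!v -> !w) -> (w || v) = 1 -> 1/5 = 1/5
v -> v = 1/5 -> 1/5 = 1
!(v -> v) = !1 = 0
v || w = 1/5 || 0 = 1/5
(v || w) || u = 1/5 || 0 = 1/5
!(v -> v) -> ((v || w) || u) = 0 -> 1/5 = 1
((!v -> !w) -> (w || v)) <-> (!(v -> v) -> ((v || w) || u)) = 1/5 <-> 1 = 1/5
!(((u || w) -> (v -> w)) -> !(w || v)) -> (((!v -> !w) -> (w || v)) <-> (!(v -> v) -> ((v || w) || u))) = 1 -> 1/5 = 1/5
No assignment yields a value below 1/5, so this is the minimum.

1/5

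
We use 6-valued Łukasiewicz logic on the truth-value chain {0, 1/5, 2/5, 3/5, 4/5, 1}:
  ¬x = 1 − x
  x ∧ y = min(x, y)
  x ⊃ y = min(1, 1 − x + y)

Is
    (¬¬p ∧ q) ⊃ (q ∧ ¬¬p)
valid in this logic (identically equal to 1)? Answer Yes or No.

Yes

At p = 0, q = 1/5, for instance:
¬p = ¬0 = 1
¬¬p = ¬1 = 0
¬¬p ∧ q = 0 ∧ 1/5 = 0
q ∧ ¬¬p = 1/5 ∧ 0 = 0
(¬¬p ∧ q) ⊃ (q ∧ ¬¬p) = 0 ⊃ 0 = 1
and checking the remaining 35 assignments likewise gives ≥ 1 in every case.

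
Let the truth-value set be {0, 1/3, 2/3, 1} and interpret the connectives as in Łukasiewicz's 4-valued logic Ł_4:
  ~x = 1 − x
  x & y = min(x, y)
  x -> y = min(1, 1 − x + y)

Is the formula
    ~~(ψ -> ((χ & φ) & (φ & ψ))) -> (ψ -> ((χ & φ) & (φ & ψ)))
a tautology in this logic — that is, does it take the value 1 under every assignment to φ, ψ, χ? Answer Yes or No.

Yes

At φ = 0, ψ = 1/3, χ = 2/3, for instance:
χ & φ = 2/3 & 0 = 0
φ & ψ = 0 & 1/3 = 0
(χ & φ) & (φ & ψ) = 0 & 0 = 0
ψ -> ((χ & φ) & (φ & ψ)) = 1/3 -> 0 = 2/3
~(ψ -> ((χ & φ) & (φ & ψ))) = ~2/3 = 1/3
~~(ψ -> ((χ & φ) & (φ & ψ))) = ~1/3 = 2/3
~~(ψ -> ((χ & φ) & (φ & ψ))) -> (ψ -> ((χ & φ) & (φ & ψ))) = 2/3 -> 2/3 = 1
and checking the remaining 63 assignments likewise gives ≥ 1 in every case.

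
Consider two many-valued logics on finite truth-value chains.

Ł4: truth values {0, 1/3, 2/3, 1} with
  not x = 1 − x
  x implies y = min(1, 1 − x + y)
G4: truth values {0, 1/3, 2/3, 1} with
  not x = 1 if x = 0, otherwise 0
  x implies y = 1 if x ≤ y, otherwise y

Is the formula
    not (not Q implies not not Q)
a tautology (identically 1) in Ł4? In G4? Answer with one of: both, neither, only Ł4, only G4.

In Ł4: at Q = 1/3 the value is 1/3 — not a tautology.
In G4: at Q = 1/3 the value is 0 — not a tautology.

neither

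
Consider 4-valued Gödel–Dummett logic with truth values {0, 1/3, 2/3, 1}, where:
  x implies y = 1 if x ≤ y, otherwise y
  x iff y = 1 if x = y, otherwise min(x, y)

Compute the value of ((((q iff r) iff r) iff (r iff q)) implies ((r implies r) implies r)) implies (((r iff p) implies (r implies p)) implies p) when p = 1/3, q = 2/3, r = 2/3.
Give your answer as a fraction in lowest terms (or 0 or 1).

q iff r = 2/3 iff 2/3 = 1
(q iff r) iff r = 1 iff 2/3 = 2/3
r iff q = 2/3 iff 2/3 = 1
((q iff r) iff r) iff (r iff q) = 2/3 iff 1 = 2/3
r implies r = 2/3 implies 2/3 = 1
(r implies r) implies r = 1 implies 2/3 = 2/3
(((q iff r) iff r) iff (r iff q)) implies ((r implies r) implies r) = 2/3 implies 2/3 = 1
r iff p = 2/3 iff 1/3 = 1/3
r implies p = 2/3 implies 1/3 = 1/3
(r iff p) implies (r implies p) = 1/3 implies 1/3 = 1
((r iff p) implies (r implies p)) implies p = 1 implies 1/3 = 1/3
((((q iff r) iff r) iff (r iff q)) implies ((r implies r) implies r)) implies (((r iff p) implies (r implies p)) implies p) = 1 implies 1/3 = 1/3

1/3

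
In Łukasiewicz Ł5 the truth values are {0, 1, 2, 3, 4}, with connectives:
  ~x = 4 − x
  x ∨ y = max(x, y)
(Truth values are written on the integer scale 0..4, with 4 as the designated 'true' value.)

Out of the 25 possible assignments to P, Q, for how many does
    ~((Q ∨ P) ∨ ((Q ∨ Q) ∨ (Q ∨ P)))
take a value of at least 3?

value 4: 1 assignment (counts)
value 3: 3 assignments (counts)
value 2: 5 assignments
value 1: 7 assignments
value 0: 9 assignments
So 4 of the 25 assignments meet the threshold.

4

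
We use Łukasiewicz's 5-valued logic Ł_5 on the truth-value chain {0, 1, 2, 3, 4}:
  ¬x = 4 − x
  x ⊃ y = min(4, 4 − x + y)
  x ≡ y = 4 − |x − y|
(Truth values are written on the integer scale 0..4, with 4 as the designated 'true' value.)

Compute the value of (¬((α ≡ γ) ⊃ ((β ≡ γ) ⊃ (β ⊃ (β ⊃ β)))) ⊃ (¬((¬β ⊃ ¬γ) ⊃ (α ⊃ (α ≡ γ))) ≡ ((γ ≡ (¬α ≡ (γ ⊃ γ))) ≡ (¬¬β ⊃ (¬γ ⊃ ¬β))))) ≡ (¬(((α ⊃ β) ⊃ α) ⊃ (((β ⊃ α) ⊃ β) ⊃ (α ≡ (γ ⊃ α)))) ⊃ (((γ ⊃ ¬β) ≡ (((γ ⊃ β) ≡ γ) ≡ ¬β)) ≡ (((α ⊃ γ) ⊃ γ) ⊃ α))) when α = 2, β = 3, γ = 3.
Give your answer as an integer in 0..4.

4

α ≡ γ = 2 ≡ 3 = 3
β ≡ γ = 3 ≡ 3 = 4
β ⊃ β = 3 ⊃ 3 = 4
β ⊃ (β ⊃ β) = 3 ⊃ 4 = 4
(β ≡ γ) ⊃ (β ⊃ (β ⊃ β)) = 4 ⊃ 4 = 4
(α ≡ γ) ⊃ ((β ≡ γ) ⊃ (β ⊃ (β ⊃ β))) = 3 ⊃ 4 = 4
¬((α ≡ γ) ⊃ ((β ≡ γ) ⊃ (β ⊃ (β ⊃ β)))) = ¬4 = 0
¬β = ¬3 = 1
¬γ = ¬3 = 1
¬β ⊃ ¬γ = 1 ⊃ 1 = 4
α ≡ γ = 2 ≡ 3 = 3
α ⊃ (α ≡ γ) = 2 ⊃ 3 = 4
(¬β ⊃ ¬γ) ⊃ (α ⊃ (α ≡ γ)) = 4 ⊃ 4 = 4
¬((¬β ⊃ ¬γ) ⊃ (α ⊃ (α ≡ γ))) = ¬4 = 0
¬α = ¬2 = 2
γ ⊃ γ = 3 ⊃ 3 = 4
¬α ≡ (γ ⊃ γ) = 2 ≡ 4 = 2
γ ≡ (¬α ≡ (γ ⊃ γ)) = 3 ≡ 2 = 3
¬β = ¬3 = 1
¬¬β = ¬1 = 3
¬γ = ¬3 = 1
¬β = ¬3 = 1
¬γ ⊃ ¬β = 1 ⊃ 1 = 4
¬¬β ⊃ (¬γ ⊃ ¬β) = 3 ⊃ 4 = 4
(γ ≡ (¬α ≡ (γ ⊃ γ))) ≡ (¬¬β ⊃ (¬γ ⊃ ¬β)) = 3 ≡ 4 = 3
¬((¬β ⊃ ¬γ) ⊃ (α ⊃ (α ≡ γ))) ≡ ((γ ≡ (¬α ≡ (γ ⊃ γ))) ≡ (¬¬β ⊃ (¬γ ⊃ ¬β))) = 0 ≡ 3 = 1
¬((α ≡ γ) ⊃ ((β ≡ γ) ⊃ (β ⊃ (β ⊃ β)))) ⊃ (¬((¬β ⊃ ¬γ) ⊃ (α ⊃ (α ≡ γ))) ≡ ((γ ≡ (¬α ≡ (γ ⊃ γ))) ≡ (¬¬β ⊃ (¬γ ⊃ ¬β)))) = 0 ⊃ 1 = 4
α ⊃ β = 2 ⊃ 3 = 4
(α ⊃ β) ⊃ α = 4 ⊃ 2 = 2
β ⊃ α = 3 ⊃ 2 = 3
(β ⊃ α) ⊃ β = 3 ⊃ 3 = 4
γ ⊃ α = 3 ⊃ 2 = 3
α ≡ (γ ⊃ α) = 2 ≡ 3 = 3
((β ⊃ α) ⊃ β) ⊃ (α ≡ (γ ⊃ α)) = 4 ⊃ 3 = 3
((α ⊃ β) ⊃ α) ⊃ (((β ⊃ α) ⊃ β) ⊃ (α ≡ (γ ⊃ α))) = 2 ⊃ 3 = 4
¬(((α ⊃ β) ⊃ α) ⊃ (((β ⊃ α) ⊃ β) ⊃ (α ≡ (γ ⊃ α)))) = ¬4 = 0
¬β = ¬3 = 1
γ ⊃ ¬β = 3 ⊃ 1 = 2
γ ⊃ β = 3 ⊃ 3 = 4
(γ ⊃ β) ≡ γ = 4 ≡ 3 = 3
¬β = ¬3 = 1
((γ ⊃ β) ≡ γ) ≡ ¬β = 3 ≡ 1 = 2
(γ ⊃ ¬β) ≡ (((γ ⊃ β) ≡ γ) ≡ ¬β) = 2 ≡ 2 = 4
α ⊃ γ = 2 ⊃ 3 = 4
(α ⊃ γ) ⊃ γ = 4 ⊃ 3 = 3
((α ⊃ γ) ⊃ γ) ⊃ α = 3 ⊃ 2 = 3
((γ ⊃ ¬β) ≡ (((γ ⊃ β) ≡ γ) ≡ ¬β)) ≡ (((α ⊃ γ) ⊃ γ) ⊃ α) = 4 ≡ 3 = 3
¬(((α ⊃ β) ⊃ α) ⊃ (((β ⊃ α) ⊃ β) ⊃ (α ≡ (γ ⊃ α)))) ⊃ (((γ ⊃ ¬β) ≡ (((γ ⊃ β) ≡ γ) ≡ ¬β)) ≡ (((α ⊃ γ) ⊃ γ) ⊃ α)) = 0 ⊃ 3 = 4
(¬((α ≡ γ) ⊃ ((β ≡ γ) ⊃ (β ⊃ (β ⊃ β)))) ⊃ (¬((¬β ⊃ ¬γ) ⊃ (α ⊃ (α ≡ γ))) ≡ ((γ ≡ (¬α ≡ (γ ⊃ γ))) ≡ (¬¬β ⊃ (¬γ ⊃ ¬β))))) ≡ (¬(((α ⊃ β) ⊃ α) ⊃ (((β ⊃ α) ⊃ β) ⊃ (α ≡ (γ ⊃ α)))) ⊃ (((γ ⊃ ¬β) ≡ (((γ ⊃ β) ≡ γ) ≡ ¬β)) ≡ (((α ⊃ γ) ⊃ γ) ⊃ α))) = 4 ≡ 4 = 4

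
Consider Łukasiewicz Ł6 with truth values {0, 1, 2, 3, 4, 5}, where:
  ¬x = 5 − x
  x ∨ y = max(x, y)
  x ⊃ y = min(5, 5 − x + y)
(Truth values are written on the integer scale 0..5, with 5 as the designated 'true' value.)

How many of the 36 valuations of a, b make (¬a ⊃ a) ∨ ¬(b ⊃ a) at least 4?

value 5: 19 assignments (counts)
value 4: 8 assignments (counts)
value 3: 2 assignments
value 2: 5 assignments
value 1: 1 assignment
value 0: 1 assignment
So 27 of the 36 assignments meet the threshold.

27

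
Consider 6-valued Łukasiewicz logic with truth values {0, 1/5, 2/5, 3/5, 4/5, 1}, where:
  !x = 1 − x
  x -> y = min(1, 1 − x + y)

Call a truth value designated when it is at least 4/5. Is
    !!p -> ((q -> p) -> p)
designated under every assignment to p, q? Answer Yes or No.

At p = 4/5, q = 1/5, for instance:
!p = !4/5 = 1/5
!!p = !1/5 = 4/5
q -> p = 1/5 -> 4/5 = 1
(q -> p) -> p = 1 -> 4/5 = 4/5
!!p -> ((q -> p) -> p) = 4/5 -> 4/5 = 1
and checking the remaining 35 assignments likewise gives ≥ 4/5 in every case.

Yes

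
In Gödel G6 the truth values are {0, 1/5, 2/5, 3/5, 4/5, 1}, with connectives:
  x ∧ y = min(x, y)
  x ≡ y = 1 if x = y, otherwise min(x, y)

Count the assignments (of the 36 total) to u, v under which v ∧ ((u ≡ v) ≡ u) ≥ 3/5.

value 1: 6 assignments (counts)
value 4/5: 6 assignments (counts)
value 3/5: 6 assignments (counts)
value 2/5: 6 assignments
value 1/5: 6 assignments
value 0: 6 assignments
So 18 of the 36 assignments meet the threshold.

18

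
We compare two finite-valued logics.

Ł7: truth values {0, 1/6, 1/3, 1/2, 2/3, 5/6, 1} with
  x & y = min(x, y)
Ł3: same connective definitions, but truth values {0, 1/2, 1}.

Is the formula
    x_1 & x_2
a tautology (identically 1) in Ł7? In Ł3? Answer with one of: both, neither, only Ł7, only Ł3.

neither

In Ł7: at x_1 = 0, x_2 = 0 the value is 0 — not a tautology.
In Ł3: at x_1 = 0, x_2 = 0 the value is 0 — not a tautology.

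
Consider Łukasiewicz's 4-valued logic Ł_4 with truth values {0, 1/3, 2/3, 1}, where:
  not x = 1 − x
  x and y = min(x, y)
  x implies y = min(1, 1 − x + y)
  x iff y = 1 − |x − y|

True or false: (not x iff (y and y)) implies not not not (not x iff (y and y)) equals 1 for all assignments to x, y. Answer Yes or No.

Counterexample: take x = 0, y = 2/3.
not x = not 0 = 1
y and y = 2/3 and 2/3 = 2/3
not x iff (y and y) = 1 iff 2/3 = 2/3
not x = not 0 = 1
y and y = 2/3 and 2/3 = 2/3
not x iff (y and y) = 1 iff 2/3 = 2/3
not (not x iff (y and y)) = not 2/3 = 1/3
not not (not x iff (y and y)) = not 1/3 = 2/3
not not not (not x iff (y and y)) = not 2/3 = 1/3
(not x iff (y and y)) implies not not not (not x iff (y and y)) = 2/3 implies 1/3 = 2/3
This gives 2/3 ≠ 1.

No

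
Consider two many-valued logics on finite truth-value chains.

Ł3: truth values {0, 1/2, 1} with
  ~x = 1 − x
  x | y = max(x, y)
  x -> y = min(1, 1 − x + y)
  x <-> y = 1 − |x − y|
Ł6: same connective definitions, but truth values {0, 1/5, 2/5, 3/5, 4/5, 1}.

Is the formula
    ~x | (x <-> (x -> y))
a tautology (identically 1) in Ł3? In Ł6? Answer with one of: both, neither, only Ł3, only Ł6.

In Ł3: at x = 1/2, y = 1/2 the value is 1/2 — not a tautology.
In Ł6: at x = 1/5, y = 0 the value is 4/5 — not a tautology.

neither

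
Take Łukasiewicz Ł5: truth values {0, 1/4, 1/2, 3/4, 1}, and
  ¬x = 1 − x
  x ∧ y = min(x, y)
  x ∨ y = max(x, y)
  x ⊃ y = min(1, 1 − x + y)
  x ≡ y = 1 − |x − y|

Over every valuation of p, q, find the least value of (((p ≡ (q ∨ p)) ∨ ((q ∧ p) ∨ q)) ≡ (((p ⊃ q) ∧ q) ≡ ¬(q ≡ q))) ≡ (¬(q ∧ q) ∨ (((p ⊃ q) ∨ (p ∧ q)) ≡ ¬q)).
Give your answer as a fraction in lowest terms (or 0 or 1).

1/2

Take p = 0, q = 1/2:
q ∨ p = 1/2 ∨ 0 = 1/2
p ≡ (q ∨ p) = 0 ≡ 1/2 = 1/2
q ∧ p = 1/2 ∧ 0 = 0
(q ∧ p) ∨ q = 0 ∨ 1/2 = 1/2
(p ≡ (q ∨ p)) ∨ ((q ∧ p) ∨ q) = 1/2 ∨ 1/2 = 1/2
p ⊃ q = 0 ⊃ 1/2 = 1
(p ⊃ q) ∧ q = 1 ∧ 1/2 = 1/2
q ≡ q = 1/2 ≡ 1/2 = 1
¬(q ≡ q) = ¬1 = 0
((p ⊃ q) ∧ q) ≡ ¬(q ≡ q) = 1/2 ≡ 0 = 1/2
((p ≡ (q ∨ p)) ∨ ((q ∧ p) ∨ q)) ≡ (((p ⊃ q) ∧ q) ≡ ¬(q ≡ q)) = 1/2 ≡ 1/2 = 1
q ∧ q = 1/2 ∧ 1/2 = 1/2
¬(q ∧ q) = ¬1/2 = 1/2
p ⊃ q = 0 ⊃ 1/2 = 1
p ∧ q = 0 ∧ 1/2 = 0
(p ⊃ q) ∨ (p ∧ q) = 1 ∨ 0 = 1
¬q = ¬1/2 = 1/2
((p ⊃ q) ∨ (p ∧ q)) ≡ ¬q = 1 ≡ 1/2 = 1/2
¬(q ∧ q) ∨ (((p ⊃ q) ∨ (p ∧ q)) ≡ ¬q) = 1/2 ∨ 1/2 = 1/2
(((p ≡ (q ∨ p)) ∨ ((q ∧ p) ∨ q)) ≡ (((p ⊃ q) ∧ q) ≡ ¬(q ≡ q))) ≡ (¬(q ∧ q) ∨ (((p ⊃ q) ∨ (p ∧ q)) ≡ ¬q)) = 1 ≡ 1/2 = 1/2
No assignment yields a value below 1/2, so this is the minimum.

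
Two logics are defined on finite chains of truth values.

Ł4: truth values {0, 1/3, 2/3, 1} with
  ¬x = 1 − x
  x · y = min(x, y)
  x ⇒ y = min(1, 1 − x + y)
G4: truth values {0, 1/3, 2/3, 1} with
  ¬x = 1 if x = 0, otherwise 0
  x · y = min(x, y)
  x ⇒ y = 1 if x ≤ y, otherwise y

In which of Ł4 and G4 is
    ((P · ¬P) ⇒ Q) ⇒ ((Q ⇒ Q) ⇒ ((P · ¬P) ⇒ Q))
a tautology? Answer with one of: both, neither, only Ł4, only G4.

both

In Ł4: every assignment gives 1 — tautology.
In G4: every assignment gives 1 — tautology.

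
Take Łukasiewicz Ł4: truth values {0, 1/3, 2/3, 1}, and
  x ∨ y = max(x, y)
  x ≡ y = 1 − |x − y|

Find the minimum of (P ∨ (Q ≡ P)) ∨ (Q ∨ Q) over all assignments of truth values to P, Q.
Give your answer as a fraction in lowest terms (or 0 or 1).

2/3

Take P = 0, Q = 1/3:
Q ≡ P = 1/3 ≡ 0 = 2/3
P ∨ (Q ≡ P) = 0 ∨ 2/3 = 2/3
Q ∨ Q = 1/3 ∨ 1/3 = 1/3
(P ∨ (Q ≡ P)) ∨ (Q ∨ Q) = 2/3 ∨ 1/3 = 2/3
No assignment yields a value below 2/3, so this is the minimum.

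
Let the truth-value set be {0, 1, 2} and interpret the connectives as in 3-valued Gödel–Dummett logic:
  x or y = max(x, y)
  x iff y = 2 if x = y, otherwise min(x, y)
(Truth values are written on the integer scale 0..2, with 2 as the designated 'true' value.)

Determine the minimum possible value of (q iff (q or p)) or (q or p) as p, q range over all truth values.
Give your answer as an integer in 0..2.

Take p = 1, q = 0:
q or p = 0 or 1 = 1
q iff (q or p) = 0 iff 1 = 0
q or p = 0 or 1 = 1
(q iff (q or p)) or (q or p) = 0 or 1 = 1
No assignment yields a value below 1, so this is the minimum.

1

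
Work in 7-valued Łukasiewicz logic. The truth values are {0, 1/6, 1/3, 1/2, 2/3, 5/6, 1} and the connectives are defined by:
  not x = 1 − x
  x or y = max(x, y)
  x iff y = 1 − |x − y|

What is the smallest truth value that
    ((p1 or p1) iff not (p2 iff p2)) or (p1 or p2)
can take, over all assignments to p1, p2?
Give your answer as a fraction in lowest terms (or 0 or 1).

1/2

Take p1 = 1/2, p2 = 0:
p1 or p1 = 1/2 or 1/2 = 1/2
p2 iff p2 = 0 iff 0 = 1
not (p2 iff p2) = not 1 = 0
(p1 or p1) iff not (p2 iff p2) = 1/2 iff 0 = 1/2
p1 or p2 = 1/2 or 0 = 1/2
((p1 or p1) iff not (p2 iff p2)) or (p1 or p2) = 1/2 or 1/2 = 1/2
No assignment yields a value below 1/2, so this is the minimum.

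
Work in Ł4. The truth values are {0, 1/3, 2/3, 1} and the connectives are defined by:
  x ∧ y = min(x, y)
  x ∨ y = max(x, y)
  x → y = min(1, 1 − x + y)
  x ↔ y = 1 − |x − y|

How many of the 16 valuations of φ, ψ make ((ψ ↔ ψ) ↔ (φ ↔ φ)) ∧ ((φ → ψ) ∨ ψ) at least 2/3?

φ = 0, ψ = 0 ↦ 1  ≥
φ = 0, ψ = 1/3 ↦ 1  ≥
φ = 0, ψ = 2/3 ↦ 1  ≥
φ = 0, ψ = 1 ↦ 1  ≥
φ = 1/3, ψ = 0 ↦ 2/3  ≥
φ = 1/3, ψ = 1/3 ↦ 1  ≥
φ = 1/3, ψ = 2/3 ↦ 1  ≥
φ = 1/3, ψ = 1 ↦ 1  ≥
φ = 2/3, ψ = 0 ↦ 1/3  <
φ = 2/3, ψ = 1/3 ↦ 2/3  ≥
φ = 2/3, ψ = 2/3 ↦ 1  ≥
φ = 2/3, ψ = 1 ↦ 1  ≥
φ = 1, ψ = 0 ↦ 0  <
φ = 1, ψ = 1/3 ↦ 1/3  <
φ = 1, ψ = 2/3 ↦ 2/3  ≥
φ = 1, ψ = 1 ↦ 1  ≥
So 13 of the 16 assignments meet the threshold.

13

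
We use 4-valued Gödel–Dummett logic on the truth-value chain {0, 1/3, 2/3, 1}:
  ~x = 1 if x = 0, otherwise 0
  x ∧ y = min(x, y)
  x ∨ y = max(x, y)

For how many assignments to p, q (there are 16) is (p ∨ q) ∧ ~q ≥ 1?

1

p = 0, q = 0 ↦ 0  <
p = 0, q = 1/3 ↦ 0  <
p = 0, q = 2/3 ↦ 0  <
p = 0, q = 1 ↦ 0  <
p = 1/3, q = 0 ↦ 1/3  <
p = 1/3, q = 1/3 ↦ 0  <
p = 1/3, q = 2/3 ↦ 0  <
p = 1/3, q = 1 ↦ 0  <
p = 2/3, q = 0 ↦ 2/3  <
p = 2/3, q = 1/3 ↦ 0  <
p = 2/3, q = 2/3 ↦ 0  <
p = 2/3, q = 1 ↦ 0  <
p = 1, q = 0 ↦ 1  ≥
p = 1, q = 1/3 ↦ 0  <
p = 1, q = 2/3 ↦ 0  <
p = 1, q = 1 ↦ 0  <
So 1 of the 16 assignments meets the threshold.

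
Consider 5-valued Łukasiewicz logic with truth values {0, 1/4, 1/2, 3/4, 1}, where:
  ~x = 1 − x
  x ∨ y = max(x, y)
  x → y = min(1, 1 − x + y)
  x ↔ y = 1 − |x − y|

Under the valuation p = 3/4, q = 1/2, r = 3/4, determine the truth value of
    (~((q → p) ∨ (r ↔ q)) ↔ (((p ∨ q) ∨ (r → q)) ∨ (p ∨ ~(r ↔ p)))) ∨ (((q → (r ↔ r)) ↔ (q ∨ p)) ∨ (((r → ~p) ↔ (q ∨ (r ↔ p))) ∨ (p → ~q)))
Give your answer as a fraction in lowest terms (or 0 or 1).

3/4

q → p = 1/2 → 3/4 = 1
r ↔ q = 3/4 ↔ 1/2 = 3/4
(q → p) ∨ (r ↔ q) = 1 ∨ 3/4 = 1
~((q → p) ∨ (r ↔ q)) = ~1 = 0
p ∨ q = 3/4 ∨ 1/2 = 3/4
r → q = 3/4 → 1/2 = 3/4
(p ∨ q) ∨ (r → q) = 3/4 ∨ 3/4 = 3/4
r ↔ p = 3/4 ↔ 3/4 = 1
~(r ↔ p) = ~1 = 0
p ∨ ~(r ↔ p) = 3/4 ∨ 0 = 3/4
((p ∨ q) ∨ (r → q)) ∨ (p ∨ ~(r ↔ p)) = 3/4 ∨ 3/4 = 3/4
~((q → p) ∨ (r ↔ q)) ↔ (((p ∨ q) ∨ (r → q)) ∨ (p ∨ ~(r ↔ p))) = 0 ↔ 3/4 = 1/4
r ↔ r = 3/4 ↔ 3/4 = 1
q → (r ↔ r) = 1/2 → 1 = 1
q ∨ p = 1/2 ∨ 3/4 = 3/4
(q → (r ↔ r)) ↔ (q ∨ p) = 1 ↔ 3/4 = 3/4
~p = ~3/4 = 1/4
r → ~p = 3/4 → 1/4 = 1/2
r ↔ p = 3/4 ↔ 3/4 = 1
q ∨ (r ↔ p) = 1/2 ∨ 1 = 1
(r → ~p) ↔ (q ∨ (r ↔ p)) = 1/2 ↔ 1 = 1/2
~q = ~1/2 = 1/2
p → ~q = 3/4 → 1/2 = 3/4
((r → ~p) ↔ (q ∨ (r ↔ p))) ∨ (p → ~q) = 1/2 ∨ 3/4 = 3/4
((q → (r ↔ r)) ↔ (q ∨ p)) ∨ (((r → ~p) ↔ (q ∨ (r ↔ p))) ∨ (p → ~q)) = 3/4 ∨ 3/4 = 3/4
(~((q → p) ∨ (r ↔ q)) ↔ (((p ∨ q) ∨ (r → q)) ∨ (p ∨ ~(r ↔ p)))) ∨ (((q → (r ↔ r)) ↔ (q ∨ p)) ∨ (((r → ~p) ↔ (q ∨ (r ↔ p))) ∨ (p → ~q))) = 1/4 ∨ 3/4 = 3/4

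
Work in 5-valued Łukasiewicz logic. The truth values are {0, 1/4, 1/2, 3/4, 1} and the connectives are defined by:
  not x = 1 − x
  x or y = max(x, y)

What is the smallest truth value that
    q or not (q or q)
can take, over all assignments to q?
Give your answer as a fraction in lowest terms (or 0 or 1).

Take q = 1/2:
q or q = 1/2 or 1/2 = 1/2
not (q or q) = not 1/2 = 1/2
q or not (q or q) = 1/2 or 1/2 = 1/2
No assignment yields a value below 1/2, so this is the minimum.

1/2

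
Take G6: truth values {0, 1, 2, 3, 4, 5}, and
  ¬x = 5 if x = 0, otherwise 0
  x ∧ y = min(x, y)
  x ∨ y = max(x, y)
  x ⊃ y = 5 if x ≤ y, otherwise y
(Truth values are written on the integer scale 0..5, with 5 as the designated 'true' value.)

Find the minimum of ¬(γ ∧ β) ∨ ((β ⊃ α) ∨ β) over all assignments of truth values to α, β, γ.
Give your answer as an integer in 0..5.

1

Take α = 0, β = 1, γ = 1:
γ ∧ β = 1 ∧ 1 = 1
¬(γ ∧ β) = ¬1 = 0
β ⊃ α = 1 ⊃ 0 = 0
(β ⊃ α) ∨ β = 0 ∨ 1 = 1
¬(γ ∧ β) ∨ ((β ⊃ α) ∨ β) = 0 ∨ 1 = 1
No assignment yields a value below 1, so this is the minimum.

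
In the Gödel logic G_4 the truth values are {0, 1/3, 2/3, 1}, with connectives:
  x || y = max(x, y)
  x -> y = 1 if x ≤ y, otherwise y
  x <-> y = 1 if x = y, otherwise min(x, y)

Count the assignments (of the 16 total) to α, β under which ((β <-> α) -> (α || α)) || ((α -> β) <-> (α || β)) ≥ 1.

α = 0, β = 0 ↦ 0  <
α = 0, β = 1/3 ↦ 1  ≥
α = 0, β = 2/3 ↦ 1  ≥
α = 0, β = 1 ↦ 1  ≥
α = 1/3, β = 0 ↦ 1  ≥
α = 1/3, β = 1/3 ↦ 1/3  <
α = 1/3, β = 2/3 ↦ 1  ≥
α = 1/3, β = 1 ↦ 1  ≥
α = 2/3, β = 0 ↦ 1  ≥
α = 2/3, β = 1/3 ↦ 1  ≥
α = 2/3, β = 2/3 ↦ 2/3  <
α = 2/3, β = 1 ↦ 1  ≥
α = 1, β = 0 ↦ 1  ≥
α = 1, β = 1/3 ↦ 1  ≥
α = 1, β = 2/3 ↦ 1  ≥
α = 1, β = 1 ↦ 1  ≥
So 13 of the 16 assignments meet the threshold.

13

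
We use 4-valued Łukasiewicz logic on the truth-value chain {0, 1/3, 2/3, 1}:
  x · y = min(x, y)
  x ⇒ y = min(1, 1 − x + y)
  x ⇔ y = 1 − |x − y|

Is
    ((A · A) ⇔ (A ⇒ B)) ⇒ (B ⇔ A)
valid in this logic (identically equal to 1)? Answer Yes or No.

No

Counterexample: take A = 2/3, B = 0.
A · A = 2/3 · 2/3 = 2/3
A ⇒ B = 2/3 ⇒ 0 = 1/3
(A · A) ⇔ (A ⇒ B) = 2/3 ⇔ 1/3 = 2/3
B ⇔ A = 0 ⇔ 2/3 = 1/3
((A · A) ⇔ (A ⇒ B)) ⇒ (B ⇔ A) = 2/3 ⇒ 1/3 = 2/3
This gives 2/3 ≠ 1.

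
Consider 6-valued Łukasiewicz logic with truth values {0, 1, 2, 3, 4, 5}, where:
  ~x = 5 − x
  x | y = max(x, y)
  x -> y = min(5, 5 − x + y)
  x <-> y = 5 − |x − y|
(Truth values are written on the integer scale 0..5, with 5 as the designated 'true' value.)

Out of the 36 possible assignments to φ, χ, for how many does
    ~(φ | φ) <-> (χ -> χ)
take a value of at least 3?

18

value 5: 6 assignments (counts)
value 4: 6 assignments (counts)
value 3: 6 assignments (counts)
value 2: 6 assignments
value 1: 6 assignments
value 0: 6 assignments
So 18 of the 36 assignments meet the threshold.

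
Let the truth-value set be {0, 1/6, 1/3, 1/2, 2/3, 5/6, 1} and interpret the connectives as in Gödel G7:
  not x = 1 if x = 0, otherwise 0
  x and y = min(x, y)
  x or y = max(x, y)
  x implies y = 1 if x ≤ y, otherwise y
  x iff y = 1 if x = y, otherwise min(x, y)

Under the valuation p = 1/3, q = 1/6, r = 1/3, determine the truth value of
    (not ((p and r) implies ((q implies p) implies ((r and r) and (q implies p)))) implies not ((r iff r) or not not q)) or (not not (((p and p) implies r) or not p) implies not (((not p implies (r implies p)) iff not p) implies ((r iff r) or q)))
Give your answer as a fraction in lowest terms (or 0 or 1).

1

p and r = 1/3 and 1/3 = 1/3
q implies p = 1/6 implies 1/3 = 1
r and r = 1/3 and 1/3 = 1/3
q implies p = 1/6 implies 1/3 = 1
(r and r) and (q implies p) = 1/3 and 1 = 1/3
(q implies p) implies ((r and r) and (q implies p)) = 1 implies 1/3 = 1/3
(p and r) implies ((q implies p) implies ((r and r) and (q implies p))) = 1/3 implies 1/3 = 1
not ((p and r) implies ((q implies p) implies ((r and r) and (q implies p)))) = not 1 = 0
r iff r = 1/3 iff 1/3 = 1
not q = not 1/6 = 0
not not q = not 0 = 1
(r iff r) or not not q = 1 or 1 = 1
not ((r iff r) or not not q) = not 1 = 0
not ((p and r) implies ((q implies p) implies ((r and r) and (q implies p)))) implies not ((r iff r) or not not q) = 0 implies 0 = 1
p and p = 1/3 and 1/3 = 1/3
(p and p) implies r = 1/3 implies 1/3 = 1
not p = not 1/3 = 0
((p and p) implies r) or not p = 1 or 0 = 1
not (((p and p) implies r) or not p) = not 1 = 0
not not (((p and p) implies r) or not p) = not 0 = 1
not p = not 1/3 = 0
r implies p = 1/3 implies 1/3 = 1
not p implies (r implies p) = 0 implies 1 = 1
not p = not 1/3 = 0
(not p implies (r implies p)) iff not p = 1 iff 0 = 0
r iff r = 1/3 iff 1/3 = 1
(r iff r) or q = 1 or 1/6 = 1
((not p implies (r implies p)) iff not p) implies ((r iff r) or q) = 0 implies 1 = 1
not (((not p implies (r implies p)) iff not p) implies ((r iff r) or q)) = not 1 = 0
not not (((p and p) implies r) or not p) implies not (((not p implies (r implies p)) iff not p) implies ((r iff r) or q)) = 1 implies 0 = 0
(not ((p and r) implies ((q implies p) implies ((r and r) and (q implies p)))) implies not ((r iff r) or not not q)) or (not not (((p and p) implies r) or not p) implies not (((not p implies (r implies p)) iff not p) implies ((r iff r) or q))) = 1 or 0 = 1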